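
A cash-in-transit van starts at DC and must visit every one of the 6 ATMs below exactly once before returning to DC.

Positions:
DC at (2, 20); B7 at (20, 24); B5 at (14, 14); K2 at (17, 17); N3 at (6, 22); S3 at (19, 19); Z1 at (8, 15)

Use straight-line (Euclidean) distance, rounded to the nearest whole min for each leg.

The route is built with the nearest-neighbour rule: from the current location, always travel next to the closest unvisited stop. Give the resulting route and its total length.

Nearest-neighbour total = 47 min; route DC → N3 → Z1 → B5 → K2 → S3 → B7 → DC.

At DC the remaining stops are N3 4, Z1 8, B5 13, K2 15, S3 17, B7 18; go to N3.
At N3 the remaining stops are Z1 7, B5 11, K2 12, S3 13, B7 14; go to Z1.
At Z1 the remaining stops are B5 6, K2 9, S3 12, B7 15; go to B5.
At B5 the remaining stops are K2 4, S3 7, B7 12; go to K2.
At K2 the remaining stops are S3 3, B7 8; go to S3.
At S3 the remaining stops are B7 5; go to B7.
Return B7→DC: 18.
Total = 4 + 7 + 6 + 4 + 3 + 5 + 18 = 47.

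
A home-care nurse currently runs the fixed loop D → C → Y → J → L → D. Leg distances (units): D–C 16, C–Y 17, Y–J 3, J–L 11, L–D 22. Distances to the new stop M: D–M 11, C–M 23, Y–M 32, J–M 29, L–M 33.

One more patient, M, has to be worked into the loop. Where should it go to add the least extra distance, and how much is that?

Insertion cost between consecutive stops i–j is d(i,M) + d(M,j) − d(i,j):
  between D and C: 11 + 23 − 16 = 18
  between C and Y: 23 + 32 − 17 = 38
  between Y and J: 32 + 29 − 3 = 58
  between J and L: 29 + 33 − 11 = 51
  between L and D: 33 + 11 − 22 = 22
Cheapest insertion is between D and C, adding 18.
New total = 69 + 18 = 87.

+18 — insert M between D and C.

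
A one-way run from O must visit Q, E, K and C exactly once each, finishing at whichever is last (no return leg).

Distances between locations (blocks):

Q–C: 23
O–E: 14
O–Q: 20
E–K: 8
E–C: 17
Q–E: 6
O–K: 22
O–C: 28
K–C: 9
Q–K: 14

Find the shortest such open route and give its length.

There are 4! = 24 possible orderings.
O→Q→E→K→C: 20+6+8+9 = 43
O→Q→E→C→K: 20+6+17+9 = 52
O→Q→K→E→C: 20+14+8+17 = 59
O→Q→K→C→E: 20+14+9+17 = 60
O→Q→C→E→K: 20+23+17+8 = 68
O→Q→C→K→E: 20+23+9+8 = 60
O→E→Q→K→C: 14+6+14+9 = 43
O→E→Q→C→K: 14+6+23+9 = 52
O→E→K→Q→C: 14+8+14+23 = 59
O→E→K→C→Q: 14+8+9+23 = 54
O→E→C→Q→K: 14+17+23+14 = 68
O→E→C→K→Q: 14+17+9+14 = 54
O→K→Q→E→C: 22+14+6+17 = 59
O→K→Q→C→E: 22+14+23+17 = 76
… (10 more)
The minimum is 43.
One shortest path: O → Q → E → K → C.

43 blocks — the minimum one-way total.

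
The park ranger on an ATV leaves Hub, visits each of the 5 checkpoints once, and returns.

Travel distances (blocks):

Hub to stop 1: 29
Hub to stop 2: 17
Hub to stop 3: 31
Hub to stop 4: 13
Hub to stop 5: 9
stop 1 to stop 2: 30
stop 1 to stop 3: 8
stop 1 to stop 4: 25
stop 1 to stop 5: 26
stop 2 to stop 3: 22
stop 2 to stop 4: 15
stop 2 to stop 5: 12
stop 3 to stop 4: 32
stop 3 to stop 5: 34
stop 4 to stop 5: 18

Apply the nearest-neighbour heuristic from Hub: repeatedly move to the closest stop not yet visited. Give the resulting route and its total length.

Total distance 100 blocks via the nearest-neighbour route Hub → stop 5 → stop 2 → stop 4 → stop 1 → stop 3 → Hub.

Hub → [stop 5:9 / stop 4:13 / stop 2:17 / stop 1:29 / stop 3:31] → stop 5 (9)
stop 5 → [stop 2:12 / stop 4:18 / stop 1:26 / stop 3:34] → stop 2 (12)
stop 2 → [stop 4:15 / stop 3:22 / stop 1:30] → stop 4 (15)
stop 4 → [stop 1:25 / stop 3:32] → stop 1 (25)
stop 1 → [stop 3:8] → stop 3 (8)
Return stop 3→Hub: 31.
Total = 9 + 12 + 15 + 25 + 8 + 31 = 100.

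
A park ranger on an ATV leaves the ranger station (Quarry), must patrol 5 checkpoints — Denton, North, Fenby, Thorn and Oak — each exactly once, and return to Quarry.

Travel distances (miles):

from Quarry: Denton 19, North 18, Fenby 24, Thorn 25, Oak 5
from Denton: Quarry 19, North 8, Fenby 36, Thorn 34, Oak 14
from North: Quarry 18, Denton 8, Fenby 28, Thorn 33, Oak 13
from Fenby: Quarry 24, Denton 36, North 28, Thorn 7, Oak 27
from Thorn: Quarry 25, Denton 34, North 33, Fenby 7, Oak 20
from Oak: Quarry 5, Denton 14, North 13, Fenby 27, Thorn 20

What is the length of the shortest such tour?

87 miles — the shortest possible round trip.

Quarry-Denton-North-Fenby-Thorn-Oak-Quarry: 19+8+28+7+20+5 = 87
Quarry-Denton-North-Fenby-Oak-Thorn-Quarry: 19+8+28+27+20+25 = 127
Quarry-Denton-North-Thorn-Fenby-Oak-Quarry: 19+8+33+7+27+5 = 99
Quarry-Denton-North-Thorn-Oak-Fenby-Quarry: 19+8+33+20+27+24 = 131
Quarry-Denton-North-Oak-Fenby-Thorn-Quarry: 19+8+13+27+7+25 = 99
Quarry-Denton-North-Oak-Thorn-Fenby-Quarry: 19+8+13+20+7+24 = 91
Quarry-Denton-Fenby-North-Thorn-Oak-Quarry: 19+36+28+33+20+5 = 141
Quarry-Denton-Fenby-North-Oak-Thorn-Quarry: 19+36+28+13+20+25 = 141
Quarry-Denton-Fenby-Thorn-North-Oak-Quarry: 19+36+7+33+13+5 = 113
Quarry-Denton-Fenby-Thorn-Oak-North-Quarry: 19+36+7+20+13+18 = 113
Quarry-Denton-Fenby-Oak-North-Thorn-Quarry: 19+36+27+13+33+25 = 153
Quarry-Denton-Fenby-Oak-Thorn-North-Quarry: 19+36+27+20+33+18 = 153
Quarry-Denton-Thorn-North-Fenby-Oak-Quarry: 19+34+33+28+27+5 = 146
Quarry-Denton-Thorn-North-Oak-Fenby-Quarry: 19+34+33+13+27+24 = 150
… (46 more)
The minimum is 87.
One optimal route: Quarry → Denton → North → Fenby → Thorn → Oak → Quarry (or its reverse).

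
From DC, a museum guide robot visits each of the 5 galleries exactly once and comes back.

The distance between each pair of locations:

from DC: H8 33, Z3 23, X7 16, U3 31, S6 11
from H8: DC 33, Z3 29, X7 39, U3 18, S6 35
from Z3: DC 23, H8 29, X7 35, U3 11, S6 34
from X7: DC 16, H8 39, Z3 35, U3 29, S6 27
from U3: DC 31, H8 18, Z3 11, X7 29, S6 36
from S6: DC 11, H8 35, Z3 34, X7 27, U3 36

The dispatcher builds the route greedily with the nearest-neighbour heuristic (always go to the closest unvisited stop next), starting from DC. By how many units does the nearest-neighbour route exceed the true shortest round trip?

Excess over optimum: 14.

From DC: S6=11, X7=16, Z3=23, U3=31, H8=33 → choose S6 (11).
From S6: X7=27, Z3=34, H8=35, U3=36 → choose X7 (27).
From X7: U3=29, Z3=35, H8=39 → choose U3 (29).
From U3: Z3=11, H8=18 → choose Z3 (11).
From Z3: H8=29 → choose H8 (29).
NN route DC → S6 → X7 → U3 → Z3 → H8 → DC costs 140.
Optimal: DC → X7 → Z3 → U3 → H8 → S6 → DC costs 126 (by enumerating all 60 distinct tours).
Excess = 140 − 126 = 14.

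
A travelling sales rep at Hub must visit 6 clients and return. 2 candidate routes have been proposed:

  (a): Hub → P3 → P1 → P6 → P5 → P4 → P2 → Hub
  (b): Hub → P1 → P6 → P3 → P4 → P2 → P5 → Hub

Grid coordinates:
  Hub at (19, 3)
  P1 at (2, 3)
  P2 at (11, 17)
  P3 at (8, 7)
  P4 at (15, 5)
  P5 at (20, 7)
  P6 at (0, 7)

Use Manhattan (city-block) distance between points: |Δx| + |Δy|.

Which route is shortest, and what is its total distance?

80 — (b) is the shortest.

(a): 15 + 10 + 6 + 20 + 7 + 16 + 22 = 96
(b): 17 + 6 + 8 + 9 + 16 + 19 + 5 = 80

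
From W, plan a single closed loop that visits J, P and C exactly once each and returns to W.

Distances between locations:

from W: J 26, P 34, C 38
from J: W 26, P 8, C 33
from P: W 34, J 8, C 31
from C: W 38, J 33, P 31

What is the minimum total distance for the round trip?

103 — the shortest possible round trip.

There are 3 distinct closed tours to check (reversals are equivalent).
W - J - P - C - W: 26+8+31+38 = 103
W - J - C - P - W: 26+33+31+34 = 124
W - P - J - C - W: 34+8+33+38 = 113
The minimum is 103.
One optimal route: W → J → P → C → W (or its reverse).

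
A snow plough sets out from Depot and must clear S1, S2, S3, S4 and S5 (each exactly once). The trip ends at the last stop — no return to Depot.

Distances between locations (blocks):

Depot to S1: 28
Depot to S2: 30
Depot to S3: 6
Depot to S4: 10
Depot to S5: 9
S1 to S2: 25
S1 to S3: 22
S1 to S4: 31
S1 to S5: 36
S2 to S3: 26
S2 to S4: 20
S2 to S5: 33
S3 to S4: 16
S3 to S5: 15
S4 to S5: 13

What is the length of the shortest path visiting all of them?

Shortest open route: 79 blocks.

There are 5! = 120 possible orderings.
Depot → S1 → S2 → S3 → S4 → S5: 28+25+26+16+13 = 108
Depot → S1 → S2 → S3 → S5 → S4: 28+25+26+15+13 = 107
Depot → S1 → S2 → S4 → S3 → S5: 28+25+20+16+15 = 104
Depot → S1 → S2 → S4 → S5 → S3: 28+25+20+13+15 = 101
Depot → S1 → S2 → S5 → S3 → S4: 28+25+33+15+16 = 117
Depot → S1 → S2 → S5 → S4 → S3: 28+25+33+13+16 = 115
Depot → S1 → S3 → S2 → S4 → S5: 28+22+26+20+13 = 109
Depot → S1 → S3 → S2 → S5 → S4: 28+22+26+33+13 = 122
Depot → S1 → S3 → S4 → S2 → S5: 28+22+16+20+33 = 119
Depot → S1 → S3 → S4 → S5 → S2: 28+22+16+13+33 = 112
Depot → S1 → S3 → S5 → S2 → S4: 28+22+15+33+20 = 118
Depot → S1 → S3 → S5 → S4 → S2: 28+22+15+13+20 = 98
Depot → S1 → S4 → S2 → S3 → S5: 28+31+20+26+15 = 120
Depot → S1 → S4 → S2 → S5 → S3: 28+31+20+33+15 = 127
… (106 more)
Depot → S3 → S5 → S4 → S2 → S1: 6+15+13+20+25 = 79  ← best
The minimum is 79.
One shortest path: Depot → S3 → S5 → S4 → S2 → S1.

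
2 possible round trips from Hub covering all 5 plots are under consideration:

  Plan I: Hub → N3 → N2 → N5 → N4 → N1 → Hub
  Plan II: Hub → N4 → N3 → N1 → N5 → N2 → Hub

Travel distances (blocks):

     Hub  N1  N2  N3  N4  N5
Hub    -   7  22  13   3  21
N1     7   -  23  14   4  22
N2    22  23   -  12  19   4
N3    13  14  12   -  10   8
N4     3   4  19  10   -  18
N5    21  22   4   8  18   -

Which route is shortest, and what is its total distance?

Plan I: 13 + 12 + 4 + 18 + 4 + 7 = 58
Plan II: 3 + 10 + 14 + 22 + 4 + 22 = 75

58 blocks — Plan I is the shortest.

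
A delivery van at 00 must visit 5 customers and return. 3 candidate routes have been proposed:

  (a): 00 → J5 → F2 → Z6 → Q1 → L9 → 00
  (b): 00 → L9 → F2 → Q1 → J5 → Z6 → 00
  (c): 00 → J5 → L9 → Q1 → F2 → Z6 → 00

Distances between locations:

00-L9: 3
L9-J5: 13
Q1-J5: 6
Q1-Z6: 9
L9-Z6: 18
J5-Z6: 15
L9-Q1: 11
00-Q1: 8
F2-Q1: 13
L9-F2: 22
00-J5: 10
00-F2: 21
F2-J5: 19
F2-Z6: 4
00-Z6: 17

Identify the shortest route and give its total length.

(a): 10 + 19 + 4 + 9 + 11 + 3 = 56
(b): 3 + 22 + 13 + 6 + 15 + 17 = 76
(c): 10 + 13 + 11 + 13 + 4 + 17 = 68

Shortest is (a), total 56.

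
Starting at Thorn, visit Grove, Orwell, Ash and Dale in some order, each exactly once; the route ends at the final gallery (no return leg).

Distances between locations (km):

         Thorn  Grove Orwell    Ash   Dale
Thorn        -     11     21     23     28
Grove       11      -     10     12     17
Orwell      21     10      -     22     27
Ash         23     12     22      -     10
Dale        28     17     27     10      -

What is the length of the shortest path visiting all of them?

There are 4! = 24 possible orderings.
Thorn→Grove→Orwell→Ash→Dale: 11+10+22+10 = 53
Thorn→Grove→Orwell→Dale→Ash: 11+10+27+10 = 58
Thorn→Grove→Ash→Orwell→Dale: 11+12+22+27 = 72
Thorn→Grove→Ash→Dale→Orwell: 11+12+10+27 = 60
Thorn→Grove→Dale→Orwell→Ash: 11+17+27+22 = 77
Thorn→Grove→Dale→Ash→Orwell: 11+17+10+22 = 60
Thorn→Orwell→Grove→Ash→Dale: 21+10+12+10 = 53
Thorn→Orwell→Grove→Dale→Ash: 21+10+17+10 = 58
Thorn→Orwell→Ash→Grove→Dale: 21+22+12+17 = 72
Thorn→Orwell→Ash→Dale→Grove: 21+22+10+17 = 70
Thorn→Orwell→Dale→Grove→Ash: 21+27+17+12 = 77
Thorn→Orwell→Dale→Ash→Grove: 21+27+10+12 = 70
Thorn→Ash→Grove→Orwell→Dale: 23+12+10+27 = 72
Thorn→Ash→Grove→Dale→Orwell: 23+12+17+27 = 79
… (10 more)
The minimum is 53.
One shortest path: Thorn → Grove → Orwell → Ash → Dale.

Minimum one-way distance = 53 km.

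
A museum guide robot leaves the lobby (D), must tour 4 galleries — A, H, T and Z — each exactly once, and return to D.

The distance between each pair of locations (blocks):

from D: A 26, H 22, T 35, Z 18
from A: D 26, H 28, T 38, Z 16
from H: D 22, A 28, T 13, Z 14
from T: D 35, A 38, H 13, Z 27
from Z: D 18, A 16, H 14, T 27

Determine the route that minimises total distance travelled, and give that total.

Shortest round trip = 104 blocks.

There are 12 distinct closed tours to check (reversals are equivalent).
D-A-H-T-Z-D: 26+28+13+27+18 = 112
D-A-H-Z-T-D: 26+28+14+27+35 = 130
D-A-T-H-Z-D: 26+38+13+14+18 = 109
D-A-T-Z-H-D: 26+38+27+14+22 = 127
D-A-Z-H-T-D: 26+16+14+13+35 = 104
D-A-Z-T-H-D: 26+16+27+13+22 = 104
D-H-A-T-Z-D: 22+28+38+27+18 = 133
D-H-A-Z-T-D: 22+28+16+27+35 = 128
D-H-T-A-Z-D: 22+13+38+16+18 = 107
D-H-Z-A-T-D: 22+14+16+38+35 = 125
D-T-A-H-Z-D: 35+38+28+14+18 = 133
D-T-H-A-Z-D: 35+13+28+16+18 = 110
The minimum is 104.
One optimal route: D → A → Z → H → T → D (or its reverse).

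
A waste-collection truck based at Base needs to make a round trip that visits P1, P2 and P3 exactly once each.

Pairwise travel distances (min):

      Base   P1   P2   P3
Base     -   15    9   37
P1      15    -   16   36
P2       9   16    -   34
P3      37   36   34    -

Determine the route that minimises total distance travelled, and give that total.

Shortest round trip = 94 min.

With 3 stops there are 3!/2 = 3 distinct round trips (a route and its reverse cost the same).
Base-P1-P2-P3-Base: 15+16+34+37 = 102
Base-P1-P3-P2-Base: 15+36+34+9 = 94
Base-P2-P1-P3-Base: 9+16+36+37 = 98
The minimum is 94.
One optimal route: Base → P1 → P3 → P2 → Base (or its reverse).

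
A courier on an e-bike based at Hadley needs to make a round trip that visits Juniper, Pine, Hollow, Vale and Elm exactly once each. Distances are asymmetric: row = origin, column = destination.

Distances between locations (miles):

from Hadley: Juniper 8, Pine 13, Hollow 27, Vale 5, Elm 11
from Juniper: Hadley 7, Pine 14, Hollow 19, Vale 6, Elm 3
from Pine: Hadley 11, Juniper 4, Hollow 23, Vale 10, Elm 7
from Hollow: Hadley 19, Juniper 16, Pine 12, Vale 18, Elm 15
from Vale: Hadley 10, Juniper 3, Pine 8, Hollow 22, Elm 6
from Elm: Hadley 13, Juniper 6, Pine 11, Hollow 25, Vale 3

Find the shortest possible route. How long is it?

Minimum total distance: 59 miles.

Hadley→Juniper→Pine→Hollow→Vale→Elm→Hadley: 8+14+23+18+6+13 = 82
Hadley→Juniper→Pine→Hollow→Elm→Vale→Hadley: 8+14+23+15+3+10 = 73
Hadley→Juniper→Pine→Vale→Hollow→Elm→Hadley: 8+14+10+22+15+13 = 82
Hadley→Juniper→Pine→Vale→Elm→Hollow→Hadley: 8+14+10+6+25+19 = 82
Hadley→Juniper→Pine→Elm→Hollow→Vale→Hadley: 8+14+7+25+18+10 = 82
Hadley→Juniper→Pine→Elm→Vale→Hollow→Hadley: 8+14+7+3+22+19 = 73
Hadley→Juniper→Hollow→Pine→Vale→Elm→Hadley: 8+19+12+10+6+13 = 68
Hadley→Juniper→Hollow→Pine→Elm→Vale→Hadley: 8+19+12+7+3+10 = 59
Hadley→Juniper→Hollow→Vale→Pine→Elm→Hadley: 8+19+18+8+7+13 = 73
Hadley→Juniper→Hollow→Vale→Elm→Pine→Hadley: 8+19+18+6+11+11 = 73
Hadley→Juniper→Hollow→Elm→Pine→Vale→Hadley: 8+19+15+11+10+10 = 73
Hadley→Juniper→Hollow→Elm→Vale→Pine→Hadley: 8+19+15+3+8+11 = 64
Hadley→Juniper→Vale→Pine→Hollow→Elm→Hadley: 8+6+8+23+15+13 = 73
Hadley→Juniper→Vale→Pine→Elm→Hollow→Hadley: 8+6+8+7+25+19 = 73
… (106 more)
The minimum is 59.
One optimal route: Hadley → Juniper → Hollow → Pine → Elm → Vale → Hadley.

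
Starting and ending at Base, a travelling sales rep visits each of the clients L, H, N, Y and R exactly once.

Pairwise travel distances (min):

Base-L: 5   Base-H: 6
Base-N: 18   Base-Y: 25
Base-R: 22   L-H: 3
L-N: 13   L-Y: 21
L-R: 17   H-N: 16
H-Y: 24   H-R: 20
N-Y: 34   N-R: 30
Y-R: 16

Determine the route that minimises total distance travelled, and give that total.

Base - L - H - N - Y - R - Base: 5+3+16+34+16+22 = 96
Base - L - H - N - R - Y - Base: 5+3+16+30+16+25 = 95
Base - L - H - Y - N - R - Base: 5+3+24+34+30+22 = 118
Base - L - H - Y - R - N - Base: 5+3+24+16+30+18 = 96
Base - L - H - R - N - Y - Base: 5+3+20+30+34+25 = 117
Base - L - H - R - Y - N - Base: 5+3+20+16+34+18 = 96
Base - L - N - H - Y - R - Base: 5+13+16+24+16+22 = 96
Base - L - N - H - R - Y - Base: 5+13+16+20+16+25 = 95
Base - L - N - Y - H - R - Base: 5+13+34+24+20+22 = 118
Base - L - N - Y - R - H - Base: 5+13+34+16+20+6 = 94
Base - L - N - R - H - Y - Base: 5+13+30+20+24+25 = 117
Base - L - N - R - Y - H - Base: 5+13+30+16+24+6 = 94
Base - L - Y - H - N - R - Base: 5+21+24+16+30+22 = 118
Base - L - Y - H - R - N - Base: 5+21+24+20+30+18 = 118
… (46 more)
Base - H - L - N - R - Y - Base: 6+3+13+30+16+25 = 93  ← best
The minimum is 93.
One optimal route: Base → H → L → N → R → Y → Base (or its reverse).

93 min — the shortest possible round trip.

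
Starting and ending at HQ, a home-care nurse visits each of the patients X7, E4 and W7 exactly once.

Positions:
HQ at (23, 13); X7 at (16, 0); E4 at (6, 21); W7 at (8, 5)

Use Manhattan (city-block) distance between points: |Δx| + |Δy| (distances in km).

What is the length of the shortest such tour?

With 3 stops there are 3!/2 = 3 distinct round trips (a route and its reverse cost the same).
HQ-X7-E4-W7-HQ: 20+31+18+23 = 92
HQ-X7-W7-E4-HQ: 20+13+18+25 = 76
HQ-E4-X7-W7-HQ: 25+31+13+23 = 92
The minimum is 76.
One optimal route: HQ → X7 → W7 → E4 → HQ (or its reverse).

76 km — the shortest possible round trip.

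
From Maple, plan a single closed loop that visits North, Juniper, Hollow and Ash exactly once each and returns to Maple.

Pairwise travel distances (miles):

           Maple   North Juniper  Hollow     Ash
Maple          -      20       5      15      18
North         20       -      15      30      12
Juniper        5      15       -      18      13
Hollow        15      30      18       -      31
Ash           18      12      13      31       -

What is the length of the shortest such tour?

With 4 stops there are 4!/2 = 12 distinct round trips (a route and its reverse cost the same).
Maple→North→Juniper→Hollow→Ash→Maple: 20+15+18+31+18 = 102
Maple→North→Juniper→Ash→Hollow→Maple: 20+15+13+31+15 = 94
Maple→North→Hollow→Juniper→Ash→Maple: 20+30+18+13+18 = 99
Maple→North→Hollow→Ash→Juniper→Maple: 20+30+31+13+5 = 99
Maple→North→Ash→Juniper→Hollow→Maple: 20+12+13+18+15 = 78
Maple→North→Ash→Hollow→Juniper→Maple: 20+12+31+18+5 = 86
Maple→Juniper→North→Hollow→Ash→Maple: 5+15+30+31+18 = 99
Maple→Juniper→North→Ash→Hollow→Maple: 5+15+12+31+15 = 78
Maple→Juniper→Hollow→North→Ash→Maple: 5+18+30+12+18 = 83
Maple→Juniper→Ash→North→Hollow→Maple: 5+13+12+30+15 = 75
Maple→Hollow→North→Juniper→Ash→Maple: 15+30+15+13+18 = 91
Maple→Hollow→Juniper→North→Ash→Maple: 15+18+15+12+18 = 78
The minimum is 75.
One optimal route: Maple → Juniper → Ash → North → Hollow → Maple (or its reverse).

75 miles — the shortest possible round trip.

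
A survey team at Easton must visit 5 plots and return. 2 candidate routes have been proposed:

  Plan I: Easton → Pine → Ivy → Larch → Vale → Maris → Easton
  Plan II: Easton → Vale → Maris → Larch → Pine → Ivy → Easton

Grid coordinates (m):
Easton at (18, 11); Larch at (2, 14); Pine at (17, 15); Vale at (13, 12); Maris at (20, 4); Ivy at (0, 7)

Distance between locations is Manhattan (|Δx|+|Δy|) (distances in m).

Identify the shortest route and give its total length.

Shortest is Plan I, total 76 m.

Plan I: 5 + 25 + 9 + 13 + 15 + 9 = 76
Plan II: 6 + 15 + 28 + 16 + 25 + 22 = 112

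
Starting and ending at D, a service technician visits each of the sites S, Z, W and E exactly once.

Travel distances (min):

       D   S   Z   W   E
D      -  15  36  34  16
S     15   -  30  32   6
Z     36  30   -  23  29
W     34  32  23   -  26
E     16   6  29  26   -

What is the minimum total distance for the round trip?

There are 12 distinct closed tours to check (reversals are equivalent).
D→S→Z→W→E→D: 15+30+23+26+16 = 110
D→S→Z→E→W→D: 15+30+29+26+34 = 134
D→S→W→Z→E→D: 15+32+23+29+16 = 115
D→S→W→E→Z→D: 15+32+26+29+36 = 138
D→S→E→Z→W→D: 15+6+29+23+34 = 107
D→S→E→W→Z→D: 15+6+26+23+36 = 106
D→Z→S→W→E→D: 36+30+32+26+16 = 140
D→Z→S→E→W→D: 36+30+6+26+34 = 132
D→Z→W→S→E→D: 36+23+32+6+16 = 113
D→Z→E→S→W→D: 36+29+6+32+34 = 137
D→W→S→Z→E→D: 34+32+30+29+16 = 141
D→W→Z→S→E→D: 34+23+30+6+16 = 109
The minimum is 106.
One optimal route: D → S → E → W → Z → D (or its reverse).

106 min — the shortest possible round trip.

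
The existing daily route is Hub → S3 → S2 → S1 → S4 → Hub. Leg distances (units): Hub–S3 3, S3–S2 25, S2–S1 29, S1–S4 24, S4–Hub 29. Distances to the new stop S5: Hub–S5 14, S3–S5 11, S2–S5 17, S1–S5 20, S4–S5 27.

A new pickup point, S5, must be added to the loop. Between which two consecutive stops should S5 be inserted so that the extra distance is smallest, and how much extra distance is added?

Insertion cost between consecutive stops i–j is d(i,S5) + d(S5,j) − d(i,j):
  between Hub and S3: 14 + 11 − 3 = 22
  between S3 and S2: 11 + 17 − 25 = 3
  between S2 and S1: 17 + 20 − 29 = 8
  between S1 and S4: 20 + 27 − 24 = 23
  between S4 and Hub: 27 + 14 − 29 = 12
Cheapest insertion is between S3 and S2, adding 3.
New total = 110 + 3 = 113.

Adding 3 by placing S5 on the S3–S2 leg.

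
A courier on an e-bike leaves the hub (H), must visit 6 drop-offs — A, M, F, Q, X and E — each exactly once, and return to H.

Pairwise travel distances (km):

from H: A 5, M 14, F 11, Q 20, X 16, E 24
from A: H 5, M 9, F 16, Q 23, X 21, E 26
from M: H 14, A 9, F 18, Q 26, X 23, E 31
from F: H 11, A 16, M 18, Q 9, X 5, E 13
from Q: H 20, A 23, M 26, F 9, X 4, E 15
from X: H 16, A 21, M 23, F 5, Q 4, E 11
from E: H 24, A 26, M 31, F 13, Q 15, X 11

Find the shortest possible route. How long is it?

Shortest round trip = 79 km.

With 6 stops there are 6!/2 = 360 distinct round trips (a route and its reverse cost the same).
H-A-M-F-Q-X-E-H: 5+9+18+9+4+11+24 = 80
H-A-M-F-Q-E-X-H: 5+9+18+9+15+11+16 = 83
H-A-M-F-X-Q-E-H: 5+9+18+5+4+15+24 = 80
H-A-M-F-X-E-Q-H: 5+9+18+5+11+15+20 = 83
H-A-M-F-E-Q-X-H: 5+9+18+13+15+4+16 = 80
H-A-M-F-E-X-Q-H: 5+9+18+13+11+4+20 = 80
H-A-M-Q-F-X-E-H: 5+9+26+9+5+11+24 = 89
H-A-M-Q-F-E-X-H: 5+9+26+9+13+11+16 = 89
… (352 more)
H-A-M-Q-X-E-F-H: 5+9+26+4+11+13+11 = 79  ← best
The minimum is 79.
One optimal route: H → A → M → Q → X → E → F → H (or its reverse).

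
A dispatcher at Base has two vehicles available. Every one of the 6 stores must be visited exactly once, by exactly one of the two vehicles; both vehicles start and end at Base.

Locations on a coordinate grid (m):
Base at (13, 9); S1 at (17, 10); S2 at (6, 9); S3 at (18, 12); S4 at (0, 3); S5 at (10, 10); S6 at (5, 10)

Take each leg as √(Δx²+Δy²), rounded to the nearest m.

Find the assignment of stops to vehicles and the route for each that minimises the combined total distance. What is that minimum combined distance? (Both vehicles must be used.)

Try each way of splitting the stops between the two vehicles (each non-empty) and, for each split, find the best tour for each vehicle:
  {S1} + {S2, S3, S4, S5, S6}: 8 + 42 = 50
  {S2} + {S1, S3, S4, S5, S6}: 14 + 42 = 56
  {S1, S2} + {S3, S4, S5, S6}: 22 + 42 = 64
  {S3} + {S1, S2, S4, S5, S6}: 12 + 39 = 51
  {S1, S3} + {S2, S4, S5, S6}: 12 + 31 = 43
  {S2, S3} + {S1, S4, S5, S6}: 25 + 39 = 64
  … (31 splits in total)
Best: vehicle 1 Base → S1 → S3 → Base = 12; vehicle 2 Base → S4 → S2 → S6 → S5 → Base = 31; combined 43.

Minimum combined distance: 43 m.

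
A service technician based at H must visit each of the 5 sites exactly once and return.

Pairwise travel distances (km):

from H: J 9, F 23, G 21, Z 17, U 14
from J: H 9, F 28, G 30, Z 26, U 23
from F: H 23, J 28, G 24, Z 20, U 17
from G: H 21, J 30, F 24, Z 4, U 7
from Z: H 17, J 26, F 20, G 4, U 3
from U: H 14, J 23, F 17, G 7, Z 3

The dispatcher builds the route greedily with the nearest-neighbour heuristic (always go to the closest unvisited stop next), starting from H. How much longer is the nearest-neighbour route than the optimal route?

4 km longer than the optimal tour.

H: J=9, U=14, Z=17, G=21, F=23 ⇒ J
J: U=23, Z=26, F=28, G=30 ⇒ U
U: Z=3, G=7, F=17 ⇒ Z
Z: G=4, F=20 ⇒ G
G: F=24 ⇒ F
NN route H → J → U → Z → G → F → H costs 86.
Optimal: H → J → F → G → Z → U → H costs 82 (by enumerating all 60 distinct tours).
Excess = 86 − 82 = 4.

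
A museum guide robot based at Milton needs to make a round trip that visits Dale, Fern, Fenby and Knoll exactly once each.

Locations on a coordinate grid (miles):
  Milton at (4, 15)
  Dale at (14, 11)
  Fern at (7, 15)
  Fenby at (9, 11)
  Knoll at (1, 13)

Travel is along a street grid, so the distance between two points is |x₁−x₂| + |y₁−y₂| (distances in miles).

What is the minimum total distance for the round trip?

There are 12 distinct closed tours to check (reversals are equivalent).
Milton→Dale→Fern→Fenby→Knoll→Milton: 14+11+6+10+5 = 46
Milton→Dale→Fern→Knoll→Fenby→Milton: 14+11+8+10+9 = 52
Milton→Dale→Fenby→Fern→Knoll→Milton: 14+5+6+8+5 = 38
Milton→Dale→Fenby→Knoll→Fern→Milton: 14+5+10+8+3 = 40
Milton→Dale→Knoll→Fern→Fenby→Milton: 14+15+8+6+9 = 52
Milton→Dale→Knoll→Fenby→Fern→Milton: 14+15+10+6+3 = 48
Milton→Fern→Dale→Fenby→Knoll→Milton: 3+11+5+10+5 = 34
Milton→Fern→Dale→Knoll→Fenby→Milton: 3+11+15+10+9 = 48
Milton→Fern→Fenby→Dale→Knoll→Milton: 3+6+5+15+5 = 34
Milton→Fern→Knoll→Dale→Fenby→Milton: 3+8+15+5+9 = 40
Milton→Fenby→Dale→Fern→Knoll→Milton: 9+5+11+8+5 = 38
Milton→Fenby→Fern→Dale→Knoll→Milton: 9+6+11+15+5 = 46
The minimum is 34.
One optimal route: Milton → Fern → Dale → Fenby → Knoll → Milton (or its reverse).

Minimum total distance: 34 miles.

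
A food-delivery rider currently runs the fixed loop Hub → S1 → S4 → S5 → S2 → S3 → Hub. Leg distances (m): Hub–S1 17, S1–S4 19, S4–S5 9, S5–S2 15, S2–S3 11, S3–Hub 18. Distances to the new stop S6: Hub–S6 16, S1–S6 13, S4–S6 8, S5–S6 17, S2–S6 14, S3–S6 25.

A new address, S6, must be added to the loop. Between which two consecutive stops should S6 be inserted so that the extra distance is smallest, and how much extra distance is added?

Insertion cost between consecutive stops i–j is d(i,S6) + d(S6,j) − d(i,j):
  between Hub and S1: 16 + 13 − 17 = 12
  between S1 and S4: 13 + 8 − 19 = 2
  between S4 and S5: 8 + 17 − 9 = 16
  between S5 and S2: 17 + 14 − 15 = 16
  between S2 and S3: 14 + 25 − 11 = 28
  between S3 and Hub: 25 + 16 − 18 = 23
Cheapest insertion is between S1 and S4, adding 2.
New total = 89 + 2 = 91.

Adding 2 m by placing S6 on the S1–S4 leg.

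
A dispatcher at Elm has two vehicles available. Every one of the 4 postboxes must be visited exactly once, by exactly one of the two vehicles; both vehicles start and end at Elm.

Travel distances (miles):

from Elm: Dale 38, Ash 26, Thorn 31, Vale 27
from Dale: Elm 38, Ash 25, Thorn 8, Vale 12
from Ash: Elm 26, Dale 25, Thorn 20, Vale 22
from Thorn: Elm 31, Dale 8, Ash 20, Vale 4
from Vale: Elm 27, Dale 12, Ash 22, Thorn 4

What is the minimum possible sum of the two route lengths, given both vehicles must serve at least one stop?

Try each way of splitting the stops between the two vehicles (each non-empty) and, for each split, find the best tour for each vehicle:
  {Dale} + {Ash, Thorn, Vale}: 76 + 77 = 153
  {Ash} + {Dale, Thorn, Vale}: 52 + 77 = 129
  {Dale, Ash} + {Thorn, Vale}: 89 + 62 = 151
  {Thorn} + {Dale, Ash, Vale}: 62 + 90 = 152
  {Dale, Thorn} + {Ash, Vale}: 77 + 75 = 152
  {Ash, Thorn} + {Dale, Vale}: 77 + 77 = 154
  … (7 splits in total)
Best: vehicle 1 Elm → Ash → Elm = 52; vehicle 2 Elm → Dale → Thorn → Vale → Elm = 77; combined 129.

Minimum combined distance: 129 miles.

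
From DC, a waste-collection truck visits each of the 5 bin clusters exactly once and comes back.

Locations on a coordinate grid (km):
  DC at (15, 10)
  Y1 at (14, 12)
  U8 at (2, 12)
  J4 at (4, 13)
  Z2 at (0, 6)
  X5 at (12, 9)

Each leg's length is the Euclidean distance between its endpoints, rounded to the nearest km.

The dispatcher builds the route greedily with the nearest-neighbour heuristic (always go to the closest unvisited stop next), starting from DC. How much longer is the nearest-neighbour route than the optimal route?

DC: Y1=2, X5=3, J4=11, U8=13, Z2=16 ⇒ Y1
Y1: X5=4, J4=10, U8=12, Z2=15 ⇒ X5
X5: J4=9, U8=10, Z2=12 ⇒ J4
J4: U8=2, Z2=8 ⇒ U8
U8: Z2=6 ⇒ Z2
NN route DC → Y1 → X5 → J4 → U8 → Z2 → DC costs 39.
Optimal: DC → Y1 → J4 → U8 → Z2 → X5 → DC costs 35 (by enumerating all 60 distinct tours).
Excess = 39 − 35 = 4.

Excess over optimum: 4 km.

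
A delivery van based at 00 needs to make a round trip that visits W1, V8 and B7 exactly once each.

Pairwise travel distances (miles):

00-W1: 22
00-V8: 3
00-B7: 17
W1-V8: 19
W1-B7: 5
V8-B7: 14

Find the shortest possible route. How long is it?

Shortest round trip = 44 miles.

00→W1→V8→B7→00: 22+19+14+17 = 72
00→W1→B7→V8→00: 22+5+14+3 = 44
00→V8→W1→B7→00: 3+19+5+17 = 44
The minimum is 44.
One optimal route: 00 → W1 → B7 → V8 → 00 (or its reverse).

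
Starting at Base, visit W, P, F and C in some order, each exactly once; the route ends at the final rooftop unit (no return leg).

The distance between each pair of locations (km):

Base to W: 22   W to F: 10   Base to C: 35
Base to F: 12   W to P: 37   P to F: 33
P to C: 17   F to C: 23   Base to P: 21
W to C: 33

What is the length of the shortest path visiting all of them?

Minimum one-way distance = 71 km.

There are 4! = 24 possible orderings.
Base - W - P - F - C: 22+37+33+23 = 115
Base - W - P - C - F: 22+37+17+23 = 99
Base - W - F - P - C: 22+10+33+17 = 82
Base - W - F - C - P: 22+10+23+17 = 72
Base - W - C - P - F: 22+33+17+33 = 105
Base - W - C - F - P: 22+33+23+33 = 111
Base - P - W - F - C: 21+37+10+23 = 91
Base - P - W - C - F: 21+37+33+23 = 114
Base - P - F - W - C: 21+33+10+33 = 97
Base - P - F - C - W: 21+33+23+33 = 110
Base - P - C - W - F: 21+17+33+10 = 81
Base - P - C - F - W: 21+17+23+10 = 71
Base - F - W - P - C: 12+10+37+17 = 76
Base - F - W - C - P: 12+10+33+17 = 72
… (10 more)
The minimum is 71.
One shortest path: Base → P → C → F → W.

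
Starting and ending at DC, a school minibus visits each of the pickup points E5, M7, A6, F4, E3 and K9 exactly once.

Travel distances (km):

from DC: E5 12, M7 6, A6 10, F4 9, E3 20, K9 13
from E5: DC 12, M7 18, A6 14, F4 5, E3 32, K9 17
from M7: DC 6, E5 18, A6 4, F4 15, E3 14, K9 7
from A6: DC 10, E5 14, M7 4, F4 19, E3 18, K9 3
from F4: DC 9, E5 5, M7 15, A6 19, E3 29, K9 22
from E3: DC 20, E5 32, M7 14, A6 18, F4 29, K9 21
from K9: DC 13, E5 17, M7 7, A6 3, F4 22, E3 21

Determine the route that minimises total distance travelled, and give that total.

With 6 stops there are 6!/2 = 360 distinct round trips (a route and its reverse cost the same).
DC - E5 - M7 - A6 - F4 - E3 - K9 - DC: 12+18+4+19+29+21+13 = 116
DC - E5 - M7 - A6 - F4 - K9 - E3 - DC: 12+18+4+19+22+21+20 = 116
DC - E5 - M7 - A6 - E3 - F4 - K9 - DC: 12+18+4+18+29+22+13 = 116
DC - E5 - M7 - A6 - E3 - K9 - F4 - DC: 12+18+4+18+21+22+9 = 104
DC - E5 - M7 - A6 - K9 - F4 - E3 - DC: 12+18+4+3+22+29+20 = 108
DC - E5 - M7 - A6 - K9 - E3 - F4 - DC: 12+18+4+3+21+29+9 = 96
DC - E5 - M7 - F4 - A6 - E3 - K9 - DC: 12+18+15+19+18+21+13 = 116
DC - E5 - M7 - F4 - A6 - K9 - E3 - DC: 12+18+15+19+3+21+20 = 108
… (352 more)
DC - M7 - E3 - A6 - K9 - E5 - F4 - DC: 6+14+18+3+17+5+9 = 72  ← best
The minimum is 72.
One optimal route: DC → M7 → E3 → A6 → K9 → E5 → F4 → DC (or its reverse).

72 km — the shortest possible round trip.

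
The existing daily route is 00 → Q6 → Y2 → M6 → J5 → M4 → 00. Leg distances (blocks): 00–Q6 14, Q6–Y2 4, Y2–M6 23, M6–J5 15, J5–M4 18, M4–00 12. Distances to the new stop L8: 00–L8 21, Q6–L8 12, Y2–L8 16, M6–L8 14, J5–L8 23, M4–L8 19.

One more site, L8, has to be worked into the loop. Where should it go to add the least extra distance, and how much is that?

Insertion cost between consecutive stops i–j is d(i,L8) + d(L8,j) − d(i,j):
  between 00 and Q6: 21 + 12 − 14 = 19
  between Q6 and Y2: 12 + 16 − 4 = 24
  between Y2 and M6: 16 + 14 − 23 = 7
  between M6 and J5: 14 + 23 − 15 = 22
  between J5 and M4: 23 + 19 − 18 = 24
  between M4 and 00: 19 + 21 − 12 = 28
Cheapest insertion is between Y2 and M6, adding 7.
New total = 86 + 7 = 93.

+7 blocks — insert L8 between Y2 and M6.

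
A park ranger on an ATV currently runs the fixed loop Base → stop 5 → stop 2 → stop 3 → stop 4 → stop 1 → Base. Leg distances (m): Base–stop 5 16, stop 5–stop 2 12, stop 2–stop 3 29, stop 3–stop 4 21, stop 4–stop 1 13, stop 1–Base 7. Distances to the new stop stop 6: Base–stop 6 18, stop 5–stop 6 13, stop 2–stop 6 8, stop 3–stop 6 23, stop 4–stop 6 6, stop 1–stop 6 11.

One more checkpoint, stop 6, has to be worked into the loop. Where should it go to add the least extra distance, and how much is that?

Insertion cost between consecutive stops i–j is d(i,stop 6) + d(stop 6,j) − d(i,j):
  between Base and stop 5: 18 + 13 − 16 = 15
  between stop 5 and stop 2: 13 + 8 − 12 = 9
  between stop 2 and stop 3: 8 + 23 − 29 = 2
  between stop 3 and stop 4: 23 + 6 − 21 = 8
  between stop 4 and stop 1: 6 + 11 − 13 = 4
  between stop 1 and Base: 11 + 18 − 7 = 22
Cheapest insertion is between stop 2 and stop 3, adding 2.
New total = 98 + 2 = 100.

Adding 2 m by placing stop 6 on the stop 2–stop 3 leg.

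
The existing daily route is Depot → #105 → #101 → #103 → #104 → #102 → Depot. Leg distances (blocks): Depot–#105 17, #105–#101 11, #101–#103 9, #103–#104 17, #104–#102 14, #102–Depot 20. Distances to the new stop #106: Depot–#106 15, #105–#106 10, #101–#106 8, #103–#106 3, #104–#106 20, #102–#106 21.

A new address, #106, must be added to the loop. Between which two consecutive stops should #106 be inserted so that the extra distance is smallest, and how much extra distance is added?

+2 blocks — insert #106 between #101 and #103.

Insertion cost between consecutive stops i–j is d(i,#106) + d(#106,j) − d(i,j):
  between Depot and #105: 15 + 10 − 17 = 8
  between #105 and #101: 10 + 8 − 11 = 7
  between #101 and #103: 8 + 3 − 9 = 2
  between #103 and #104: 3 + 20 − 17 = 6
  between #104 and #102: 20 + 21 − 14 = 27
  between #102 and Depot: 21 + 15 − 20 = 16
Cheapest insertion is between #101 and #103, adding 2.
New total = 88 + 2 = 90.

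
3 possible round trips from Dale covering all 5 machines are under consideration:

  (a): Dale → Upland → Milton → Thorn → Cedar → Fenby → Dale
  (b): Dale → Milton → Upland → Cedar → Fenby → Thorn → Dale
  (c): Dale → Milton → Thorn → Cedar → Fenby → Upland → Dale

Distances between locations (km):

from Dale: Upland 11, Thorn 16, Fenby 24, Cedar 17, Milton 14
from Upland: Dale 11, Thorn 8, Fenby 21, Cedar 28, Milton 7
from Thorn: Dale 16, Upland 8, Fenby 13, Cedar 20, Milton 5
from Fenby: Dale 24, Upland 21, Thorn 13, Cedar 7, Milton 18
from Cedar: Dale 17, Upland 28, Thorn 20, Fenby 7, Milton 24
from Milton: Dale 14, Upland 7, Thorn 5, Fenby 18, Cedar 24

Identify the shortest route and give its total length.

Shortest is (a), total 74 km.

(a): 11 + 7 + 5 + 20 + 7 + 24 = 74
(b): 14 + 7 + 28 + 7 + 13 + 16 = 85
(c): 14 + 5 + 20 + 7 + 21 + 11 = 78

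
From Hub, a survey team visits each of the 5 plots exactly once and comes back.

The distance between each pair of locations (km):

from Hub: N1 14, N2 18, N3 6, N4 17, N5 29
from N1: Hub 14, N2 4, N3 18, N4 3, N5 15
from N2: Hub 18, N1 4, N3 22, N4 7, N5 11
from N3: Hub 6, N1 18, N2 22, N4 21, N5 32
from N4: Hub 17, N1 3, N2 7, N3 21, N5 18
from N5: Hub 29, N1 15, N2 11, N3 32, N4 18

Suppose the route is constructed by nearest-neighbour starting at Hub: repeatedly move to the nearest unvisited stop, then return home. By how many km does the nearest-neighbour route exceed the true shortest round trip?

1 km longer than the optimal tour.

Hub: N3=6, N1=14, N4=17, N2=18, N5=29 ⇒ N3
N3: N1=18, N4=21, N2=22, N5=32 ⇒ N1
N1: N4=3, N2=4, N5=15 ⇒ N4
N4: N2=7, N5=18 ⇒ N2
N2: N5=11 ⇒ N5
NN route Hub → N3 → N1 → N4 → N2 → N5 → Hub costs 74.
Optimal: Hub → N1 → N4 → N2 → N5 → N3 → Hub costs 73 (by enumerating all 60 distinct tours).
Excess = 74 − 73 = 1.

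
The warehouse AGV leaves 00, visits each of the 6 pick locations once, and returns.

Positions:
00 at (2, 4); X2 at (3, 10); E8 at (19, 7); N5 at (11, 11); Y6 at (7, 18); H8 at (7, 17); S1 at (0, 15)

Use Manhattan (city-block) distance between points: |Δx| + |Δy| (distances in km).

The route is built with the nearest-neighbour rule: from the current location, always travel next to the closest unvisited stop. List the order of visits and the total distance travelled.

68 km along 00 → X2 → S1 → H8 → Y6 → N5 → E8 → 00.

From 00: distances to unvisited — X2=7, S1=13, N5=16, H8=18, Y6=19, E8=20. Nearest is X2 (7).
From X2: distances to unvisited — S1=8, N5=9, H8=11, Y6=12, E8=19. Nearest is S1 (8).
From S1: distances to unvisited — H8=9, Y6=10, N5=15, E8=27. Nearest is H8 (9).
From H8: distances to unvisited — Y6=1, N5=10, E8=22. Nearest is Y6 (1).
From Y6: distances to unvisited — N5=11, E8=23. Nearest is N5 (11).
From N5: distances to unvisited — E8=12. Nearest is E8 (12).
Return E8→00: 20.
Total = 7 + 8 + 9 + 1 + 11 + 12 + 20 = 68.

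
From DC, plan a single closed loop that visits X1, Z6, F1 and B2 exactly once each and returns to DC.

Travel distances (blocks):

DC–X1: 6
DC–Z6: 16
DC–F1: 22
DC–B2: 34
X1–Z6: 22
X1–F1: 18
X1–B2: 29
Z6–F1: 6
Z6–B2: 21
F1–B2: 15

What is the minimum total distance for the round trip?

Minimum total distance: 72 blocks.

With 4 stops there are 4!/2 = 12 distinct round trips (a route and its reverse cost the same).
DC-X1-Z6-F1-B2-DC: 6+22+6+15+34 = 83
DC-X1-Z6-B2-F1-DC: 6+22+21+15+22 = 86
DC-X1-F1-Z6-B2-DC: 6+18+6+21+34 = 85
DC-X1-F1-B2-Z6-DC: 6+18+15+21+16 = 76
DC-X1-B2-Z6-F1-DC: 6+29+21+6+22 = 84
DC-X1-B2-F1-Z6-DC: 6+29+15+6+16 = 72
DC-Z6-X1-F1-B2-DC: 16+22+18+15+34 = 105
DC-Z6-X1-B2-F1-DC: 16+22+29+15+22 = 104
DC-Z6-F1-X1-B2-DC: 16+6+18+29+34 = 103
DC-Z6-B2-X1-F1-DC: 16+21+29+18+22 = 106
DC-F1-X1-Z6-B2-DC: 22+18+22+21+34 = 117
DC-F1-Z6-X1-B2-DC: 22+6+22+29+34 = 113
The minimum is 72.
One optimal route: DC → X1 → B2 → F1 → Z6 → DC (or its reverse).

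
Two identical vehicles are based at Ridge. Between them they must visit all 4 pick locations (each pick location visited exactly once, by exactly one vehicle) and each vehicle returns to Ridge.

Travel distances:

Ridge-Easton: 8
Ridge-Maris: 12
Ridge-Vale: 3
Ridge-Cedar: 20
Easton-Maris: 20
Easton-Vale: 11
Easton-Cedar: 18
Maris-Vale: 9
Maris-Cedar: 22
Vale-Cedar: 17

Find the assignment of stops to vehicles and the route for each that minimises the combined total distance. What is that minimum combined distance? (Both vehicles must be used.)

66 — the smallest possible combined total.

Check every non-empty split of the stops between the two vehicles; for each half take its own optimal tour:
  {Easton} + {Maris, Vale, Cedar}: 16 + 54 = 70
  {Maris} + {Easton, Vale, Cedar}: 24 + 46 = 70
  {Easton, Maris} + {Vale, Cedar}: 40 + 40 = 80
  {Vale} + {Easton, Maris, Cedar}: 6 + 60 = 66
  {Easton, Vale} + {Maris, Cedar}: 22 + 54 = 76
  {Maris, Vale} + {Easton, Cedar}: 24 + 46 = 70
  … (7 splits in total)
Best: vehicle 1 Ridge → Vale → Ridge = 6; vehicle 2 Ridge → Easton → Cedar → Maris → Ridge = 60; combined 66.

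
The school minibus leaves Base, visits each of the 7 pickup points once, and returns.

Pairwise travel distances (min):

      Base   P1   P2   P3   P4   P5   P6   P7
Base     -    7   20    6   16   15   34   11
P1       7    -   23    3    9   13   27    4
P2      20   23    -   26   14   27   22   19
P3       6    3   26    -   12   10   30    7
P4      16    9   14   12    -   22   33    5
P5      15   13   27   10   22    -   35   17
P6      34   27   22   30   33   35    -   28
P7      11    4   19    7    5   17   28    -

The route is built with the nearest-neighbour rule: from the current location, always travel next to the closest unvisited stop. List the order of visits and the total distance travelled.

At Base the remaining stops are P3 6, P1 7, P7 11, P5 15, P4 16, P2 20, P6 34; go to P3.
At P3 the remaining stops are P1 3, P7 7, P5 10, P4 12, P2 26, P6 30; go to P1.
At P1 the remaining stops are P7 4, P4 9, P5 13, P2 23, P6 27; go to P7.
At P7 the remaining stops are P4 5, P5 17, P2 19, P6 28; go to P4.
At P4 the remaining stops are P2 14, P5 22, P6 33; go to P2.
At P2 the remaining stops are P6 22, P5 27; go to P6.
At P6 the remaining stops are P5 35; go to P5.
Return P5→Base: 15.
Total = 6 + 3 + 4 + 5 + 14 + 22 + 35 + 15 = 104.

Total distance 104 min via the nearest-neighbour route Base → P3 → P1 → P7 → P4 → P2 → P6 → P5 → Base.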